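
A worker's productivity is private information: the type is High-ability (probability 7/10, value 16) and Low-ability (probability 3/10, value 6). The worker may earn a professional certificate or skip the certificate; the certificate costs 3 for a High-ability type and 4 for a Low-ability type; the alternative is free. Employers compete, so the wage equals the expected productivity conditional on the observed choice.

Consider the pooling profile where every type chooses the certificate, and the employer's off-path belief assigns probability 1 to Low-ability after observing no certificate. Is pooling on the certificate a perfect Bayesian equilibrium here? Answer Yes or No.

Yes

On path, the employer holds the prior and pays 7/10·16 + 3/10·6 = 13. Off path (no certificate), believing Low-ability, it pays 6.
High-ability: the certificate nets 13 − 3 = 10; no certificate nets 6. High-ability stays.
Low-ability: the certificate nets 13 − 4 = 9; no certificate nets 6. Low-ability stays.
No type deviates, so pooling is sustained.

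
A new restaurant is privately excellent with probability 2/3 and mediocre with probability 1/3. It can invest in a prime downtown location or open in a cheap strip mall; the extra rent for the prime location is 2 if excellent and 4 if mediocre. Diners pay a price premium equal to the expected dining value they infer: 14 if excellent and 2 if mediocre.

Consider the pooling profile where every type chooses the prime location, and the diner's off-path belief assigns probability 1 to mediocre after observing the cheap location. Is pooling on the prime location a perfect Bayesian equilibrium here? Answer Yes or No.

Yes

On path, the diner holds the prior and pays 2/3·14 + 1/3·2 = 10. Off path (the cheap location), believing mediocre, it pays 2.
excellent: the prime location nets 10 − 2 = 8; the cheap location nets 2. excellent stays.
mediocre: the prime location nets 10 − 4 = 6; the cheap location nets 2. mediocre stays.
No type deviates, so pooling is sustained.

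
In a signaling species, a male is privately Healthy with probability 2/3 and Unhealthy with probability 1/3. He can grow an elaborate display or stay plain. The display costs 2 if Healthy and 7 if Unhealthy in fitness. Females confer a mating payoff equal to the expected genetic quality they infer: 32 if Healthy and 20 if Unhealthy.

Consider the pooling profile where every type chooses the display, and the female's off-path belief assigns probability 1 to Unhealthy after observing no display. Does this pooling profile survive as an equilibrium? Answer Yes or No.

Yes

On path, the female holds the prior and pays 2/3·32 + 1/3·20 = 28. Off path (no display), believing Unhealthy, it pays 20.
Healthy: the display nets 28 − 2 = 26; no display nets 20. Healthy stays.
Unhealthy: the display nets 28 − 7 = 21; no display nets 20. Unhealthy stays.
No type deviates, so pooling is sustained.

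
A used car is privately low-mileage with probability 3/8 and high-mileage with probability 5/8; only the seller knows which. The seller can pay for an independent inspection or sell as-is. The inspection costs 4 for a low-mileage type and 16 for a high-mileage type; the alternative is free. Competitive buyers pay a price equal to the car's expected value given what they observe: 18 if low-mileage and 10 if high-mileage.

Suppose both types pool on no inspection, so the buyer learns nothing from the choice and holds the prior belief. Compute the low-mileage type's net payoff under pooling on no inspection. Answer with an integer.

13

Pooled price = 3/8·18 + 5/8·10 = 13.
low-mileage pays no cost for no inspection, so net payoff = 13.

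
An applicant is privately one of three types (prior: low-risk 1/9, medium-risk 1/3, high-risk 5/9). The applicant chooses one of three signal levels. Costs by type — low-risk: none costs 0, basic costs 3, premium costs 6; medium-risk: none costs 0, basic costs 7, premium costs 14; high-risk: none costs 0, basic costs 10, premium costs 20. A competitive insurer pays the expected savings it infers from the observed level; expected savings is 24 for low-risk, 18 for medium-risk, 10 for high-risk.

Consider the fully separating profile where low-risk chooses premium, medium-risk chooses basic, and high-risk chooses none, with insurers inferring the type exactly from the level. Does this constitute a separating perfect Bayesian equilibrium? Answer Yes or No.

Yes

Separating rebates: premium → 24, basic → 18, none → 10.
low-risk (assigned premium): none: 10 − 0 = 10; basic: 18 − 3 = 15; premium: 24 − 6 = 18. low-risk stays.
medium-risk (assigned basic): none: 10 − 0 = 10; basic: 18 − 7 = 11; premium: 24 − 14 = 10. medium-risk stays.
high-risk (assigned none): none: 10 − 0 = 10; basic: 18 − 10 = 8; premium: 24 − 20 = 4. high-risk stays.
Every type prefers its assigned level; separation holds.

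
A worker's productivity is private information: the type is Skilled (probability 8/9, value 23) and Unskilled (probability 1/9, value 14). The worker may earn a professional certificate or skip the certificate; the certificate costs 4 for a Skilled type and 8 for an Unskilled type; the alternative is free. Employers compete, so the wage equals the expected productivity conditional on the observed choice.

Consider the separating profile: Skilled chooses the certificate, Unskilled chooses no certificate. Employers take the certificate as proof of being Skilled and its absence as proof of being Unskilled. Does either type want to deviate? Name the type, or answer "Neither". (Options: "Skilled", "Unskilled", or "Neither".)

The certificate pays 23; no certificate pays 14.
Skilled: assigned the certificate, nets 23 − 4 = 19; deviating to no certificate nets 14.
Unskilled: assigned no certificate, nets 14; deviating to the certificate nets 23 − 8 = 15.
The Unskilled type gains 1 by deviating.

Unskilled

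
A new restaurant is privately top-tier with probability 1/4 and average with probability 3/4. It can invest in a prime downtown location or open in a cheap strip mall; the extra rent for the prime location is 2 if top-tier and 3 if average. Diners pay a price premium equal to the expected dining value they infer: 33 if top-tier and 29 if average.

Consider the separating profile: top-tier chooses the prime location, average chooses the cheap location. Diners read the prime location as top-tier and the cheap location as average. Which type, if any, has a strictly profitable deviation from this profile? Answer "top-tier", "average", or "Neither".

The prime location pays 33; the cheap location pays 29.
top-tier: assigned the prime location, nets 33 − 2 = 31; deviating to the cheap location nets 29.
average: assigned the cheap location, nets 29; deviating to the prime location nets 33 − 3 = 30.
The average type gains 1 by deviating.

average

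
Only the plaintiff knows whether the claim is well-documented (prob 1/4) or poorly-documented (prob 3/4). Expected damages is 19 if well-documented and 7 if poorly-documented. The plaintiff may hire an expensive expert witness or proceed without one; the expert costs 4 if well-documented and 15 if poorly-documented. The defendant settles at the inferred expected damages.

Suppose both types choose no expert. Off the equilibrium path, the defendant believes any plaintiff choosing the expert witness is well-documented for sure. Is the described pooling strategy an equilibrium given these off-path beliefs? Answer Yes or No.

On path, the defendant holds the prior and pays 1/4·19 + 3/4·7 = 10. Off path (the expert witness), believing well-documented, it pays 19.
well-documented: no expert nets 10; the expert witness nets 19 − 4 = 15. well-documented would deviate.
poorly-documented: no expert nets 10; the expert witness nets 19 − 15 = 4. poorly-documented stays.
A type deviates, so pooling fails.

No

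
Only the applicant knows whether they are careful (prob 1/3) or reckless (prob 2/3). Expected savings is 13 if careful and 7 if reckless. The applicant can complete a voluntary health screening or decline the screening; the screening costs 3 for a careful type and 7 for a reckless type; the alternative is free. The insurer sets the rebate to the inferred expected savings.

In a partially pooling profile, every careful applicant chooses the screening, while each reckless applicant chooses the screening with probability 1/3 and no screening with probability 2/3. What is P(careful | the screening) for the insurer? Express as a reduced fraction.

3/5

P(the screening) = (1/3)·1 + (2/3)·(1/3) = 5/9.
By Bayes' rule, P(careful | the screening) = (1/3) / (5/9) = 3/5.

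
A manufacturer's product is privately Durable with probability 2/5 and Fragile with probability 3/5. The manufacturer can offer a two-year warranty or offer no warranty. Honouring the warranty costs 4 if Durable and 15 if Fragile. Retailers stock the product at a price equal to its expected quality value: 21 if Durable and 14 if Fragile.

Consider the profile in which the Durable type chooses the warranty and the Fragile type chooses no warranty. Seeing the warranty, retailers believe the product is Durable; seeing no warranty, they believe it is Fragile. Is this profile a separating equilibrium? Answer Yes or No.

Under these beliefs, the warranty earns price 21 and no warranty earns price 14.
Durable: the warranty nets 21 − 4 = 17; no warranty nets 14. Durable prefers the warranty.
Fragile: the warranty nets 21 − 15 = 6; no warranty nets 14. Fragile prefers no warranty.
Neither type deviates, so the separating profile is an equilibrium.

Yes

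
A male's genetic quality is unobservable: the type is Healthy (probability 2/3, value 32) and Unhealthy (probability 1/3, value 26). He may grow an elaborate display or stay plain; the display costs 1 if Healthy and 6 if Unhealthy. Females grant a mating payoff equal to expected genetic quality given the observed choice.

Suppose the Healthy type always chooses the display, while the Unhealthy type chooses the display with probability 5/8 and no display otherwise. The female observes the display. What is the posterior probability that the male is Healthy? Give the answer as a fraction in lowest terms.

P(the display) = (2/3)·1 + (1/3)·(5/8) = 7/8.
By Bayes' rule, P(Healthy | the display) = (2/3) / (7/8) = 16/21.

16/21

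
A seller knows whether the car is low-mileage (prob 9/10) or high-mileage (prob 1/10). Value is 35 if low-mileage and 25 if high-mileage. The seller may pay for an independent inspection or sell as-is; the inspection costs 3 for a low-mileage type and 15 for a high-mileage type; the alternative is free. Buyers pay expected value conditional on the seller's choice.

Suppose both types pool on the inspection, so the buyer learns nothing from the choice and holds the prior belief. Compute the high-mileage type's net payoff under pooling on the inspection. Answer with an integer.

19

Pooled price = 9/10·35 + 1/10·25 = 34.
high-mileage pays cost 15 for the inspection, so net payoff = 34 − 15 = 19.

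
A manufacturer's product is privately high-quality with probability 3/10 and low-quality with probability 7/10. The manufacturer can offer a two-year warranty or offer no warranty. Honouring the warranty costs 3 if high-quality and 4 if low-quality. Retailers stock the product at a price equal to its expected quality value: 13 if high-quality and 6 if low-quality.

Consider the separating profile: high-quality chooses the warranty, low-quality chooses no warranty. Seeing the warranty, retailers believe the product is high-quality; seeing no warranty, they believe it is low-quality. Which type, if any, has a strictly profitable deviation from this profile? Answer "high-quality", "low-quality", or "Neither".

low-quality

The warranty pays 13; no warranty pays 6.
high-quality: assigned the warranty, nets 13 − 3 = 10; deviating to no warranty nets 6.
low-quality: assigned no warranty, nets 6; deviating to the warranty nets 13 − 4 = 9.
The low-quality type gains 3 by deviating.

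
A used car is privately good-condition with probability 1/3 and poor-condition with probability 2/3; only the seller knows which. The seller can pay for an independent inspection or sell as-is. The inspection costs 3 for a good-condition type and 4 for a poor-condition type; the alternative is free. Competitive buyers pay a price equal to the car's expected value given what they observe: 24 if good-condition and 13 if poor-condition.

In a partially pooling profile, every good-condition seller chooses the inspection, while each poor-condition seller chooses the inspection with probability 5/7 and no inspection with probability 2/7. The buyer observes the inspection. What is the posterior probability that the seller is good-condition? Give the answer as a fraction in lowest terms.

7/17

P(the inspection) = (1/3)·1 + (2/3)·(5/7) = 17/21.
By Bayes' rule, P(good-condition | the inspection) = (1/3) / (17/21) = 7/17.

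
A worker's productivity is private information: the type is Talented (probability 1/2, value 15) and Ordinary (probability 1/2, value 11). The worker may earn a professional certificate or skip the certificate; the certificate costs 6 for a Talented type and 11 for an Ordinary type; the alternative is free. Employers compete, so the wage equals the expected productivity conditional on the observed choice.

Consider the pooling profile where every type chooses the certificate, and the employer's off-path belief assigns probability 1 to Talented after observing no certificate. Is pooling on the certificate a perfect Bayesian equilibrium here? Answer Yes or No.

No

On path, the employer holds the prior and pays 1/2·15 + 1/2·11 = 13. Off path (no certificate), believing Talented, it pays 15.
Talented: the certificate nets 13 − 6 = 7; no certificate nets 15. Talented would deviate.
Ordinary: the certificate nets 13 − 11 = 2; no certificate nets 15. Ordinary would deviate.
A type deviates, so pooling fails.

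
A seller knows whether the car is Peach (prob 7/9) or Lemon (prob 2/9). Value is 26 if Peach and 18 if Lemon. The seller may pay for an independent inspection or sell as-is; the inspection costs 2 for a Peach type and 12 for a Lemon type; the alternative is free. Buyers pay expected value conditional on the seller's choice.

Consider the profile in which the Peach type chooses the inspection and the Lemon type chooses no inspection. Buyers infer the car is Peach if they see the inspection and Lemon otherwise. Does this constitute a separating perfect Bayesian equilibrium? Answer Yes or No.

Yes

Under these beliefs, the inspection earns price 26 and no inspection earns price 18.
Peach: the inspection nets 26 − 2 = 24; no inspection nets 18. Peach prefers the inspection.
Lemon: the inspection nets 26 − 12 = 14; no inspection nets 18. Lemon prefers no inspection.
Neither type deviates, so the separating profile is an equilibrium.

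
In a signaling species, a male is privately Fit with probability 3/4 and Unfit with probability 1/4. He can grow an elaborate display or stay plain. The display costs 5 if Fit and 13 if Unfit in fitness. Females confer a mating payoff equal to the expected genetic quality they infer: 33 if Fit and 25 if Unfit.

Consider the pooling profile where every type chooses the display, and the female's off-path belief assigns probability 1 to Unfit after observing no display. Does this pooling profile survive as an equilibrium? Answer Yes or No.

On path, the female holds the prior and pays 3/4·33 + 1/4·25 = 31. Off path (no display), believing Unfit, it pays 25.
Fit: the display nets 31 − 5 = 26; no display nets 25. Fit stays.
Unfit: the display nets 31 − 13 = 18; no display nets 25. Unfit would deviate.
A type deviates, so pooling fails.

No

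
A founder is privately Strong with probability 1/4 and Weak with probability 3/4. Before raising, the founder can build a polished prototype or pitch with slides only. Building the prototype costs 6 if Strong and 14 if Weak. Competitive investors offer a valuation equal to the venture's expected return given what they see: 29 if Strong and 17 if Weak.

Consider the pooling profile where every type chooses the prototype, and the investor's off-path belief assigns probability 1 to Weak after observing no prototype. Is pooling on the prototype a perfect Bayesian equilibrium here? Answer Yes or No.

On path, the investor holds the prior and pays 1/4·29 + 3/4·17 = 20. Off path (no prototype), believing Weak, it pays 17.
Strong: the prototype nets 20 − 6 = 14; no prototype nets 17. Strong would deviate.
Weak: the prototype nets 20 − 14 = 6; no prototype nets 17. Weak would deviate.
A type deviates, so pooling fails.

No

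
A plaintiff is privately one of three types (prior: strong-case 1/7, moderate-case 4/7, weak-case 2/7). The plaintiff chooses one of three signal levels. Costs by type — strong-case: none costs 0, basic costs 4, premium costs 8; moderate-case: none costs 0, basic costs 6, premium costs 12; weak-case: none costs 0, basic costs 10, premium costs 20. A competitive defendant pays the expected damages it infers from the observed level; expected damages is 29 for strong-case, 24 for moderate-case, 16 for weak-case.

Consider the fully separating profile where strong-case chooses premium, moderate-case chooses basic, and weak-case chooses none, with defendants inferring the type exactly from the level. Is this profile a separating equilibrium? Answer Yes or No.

Yes

Separating settlements: premium → 29, basic → 24, none → 16.
strong-case (assigned premium): none: 16 − 0 = 16; basic: 24 − 4 = 20; premium: 29 − 8 = 21. strong-case stays.
moderate-case (assigned basic): none: 16 − 0 = 16; basic: 24 − 6 = 18; premium: 29 − 12 = 17. moderate-case stays.
weak-case (assigned none): none: 16 − 0 = 16; basic: 24 − 10 = 14; premium: 29 − 20 = 9. weak-case stays.
Every type prefers its assigned level; separation holds.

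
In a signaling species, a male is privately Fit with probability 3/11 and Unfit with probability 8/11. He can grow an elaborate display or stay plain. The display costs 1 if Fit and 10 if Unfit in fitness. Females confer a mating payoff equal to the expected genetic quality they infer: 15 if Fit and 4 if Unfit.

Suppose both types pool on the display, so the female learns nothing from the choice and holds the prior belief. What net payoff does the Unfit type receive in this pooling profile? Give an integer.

-3

Pooled mating payoff = 3/11·15 + 8/11·4 = 7.
Unfit pays cost 10 for the display, so net payoff = 7 − 10 = -3.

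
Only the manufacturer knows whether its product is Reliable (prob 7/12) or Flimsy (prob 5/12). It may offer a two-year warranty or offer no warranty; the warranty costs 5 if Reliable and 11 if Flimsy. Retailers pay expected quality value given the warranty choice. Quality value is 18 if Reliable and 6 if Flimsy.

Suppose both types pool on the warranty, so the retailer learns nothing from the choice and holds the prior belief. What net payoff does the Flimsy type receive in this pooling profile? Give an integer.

Pooled price = 7/12·18 + 5/12·6 = 13.
Flimsy pays cost 11 for the warranty, so net payoff = 13 − 11 = 2.

2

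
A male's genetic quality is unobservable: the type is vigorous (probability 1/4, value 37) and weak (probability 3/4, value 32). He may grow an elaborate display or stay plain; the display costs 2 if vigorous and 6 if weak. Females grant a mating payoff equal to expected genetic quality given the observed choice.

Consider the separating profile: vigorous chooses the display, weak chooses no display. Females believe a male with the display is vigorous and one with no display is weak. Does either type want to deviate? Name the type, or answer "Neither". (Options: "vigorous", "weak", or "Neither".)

The display pays 37; no display pays 32.
vigorous: assigned the display, nets 37 − 2 = 35; deviating to no display nets 32.
weak: assigned no display, nets 32; deviating to the display nets 37 − 6 = 31.
Both types strictly prefer their assigned action; no profitable deviation.

Neither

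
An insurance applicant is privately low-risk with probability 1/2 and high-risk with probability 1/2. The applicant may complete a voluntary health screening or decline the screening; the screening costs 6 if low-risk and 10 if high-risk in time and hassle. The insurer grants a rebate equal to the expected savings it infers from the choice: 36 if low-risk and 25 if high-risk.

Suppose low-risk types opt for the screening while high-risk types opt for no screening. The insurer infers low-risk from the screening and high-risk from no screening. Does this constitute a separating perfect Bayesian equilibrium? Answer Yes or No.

No

Under these beliefs, the screening earns rebate 36 and no screening earns rebate 25.
low-risk: the screening nets 36 − 6 = 30; no screening nets 25. low-risk prefers the screening.
high-risk: the screening nets 36 − 10 = 26; no screening nets 25. high-risk would deviate to the screening.
high-risk has a profitable deviation, so the profile is not an equilibrium.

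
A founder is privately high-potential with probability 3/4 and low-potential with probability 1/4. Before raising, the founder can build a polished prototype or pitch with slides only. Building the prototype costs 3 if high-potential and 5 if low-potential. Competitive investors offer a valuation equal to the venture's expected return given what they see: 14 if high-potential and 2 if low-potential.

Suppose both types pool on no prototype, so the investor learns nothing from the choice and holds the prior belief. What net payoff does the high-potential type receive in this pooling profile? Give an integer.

11

Pooled valuation = 3/4·14 + 1/4·2 = 11.
high-potential pays no cost for no prototype, so net payoff = 11.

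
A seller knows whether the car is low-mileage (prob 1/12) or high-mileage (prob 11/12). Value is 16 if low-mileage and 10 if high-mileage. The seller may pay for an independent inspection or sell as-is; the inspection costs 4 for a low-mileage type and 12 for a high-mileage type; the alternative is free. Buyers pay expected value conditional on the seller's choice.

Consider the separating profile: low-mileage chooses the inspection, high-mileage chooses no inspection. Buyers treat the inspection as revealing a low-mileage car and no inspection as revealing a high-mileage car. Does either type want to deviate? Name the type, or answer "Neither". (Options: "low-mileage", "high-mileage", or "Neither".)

Neither

The inspection pays 16; no inspection pays 10.
low-mileage: assigned the inspection, nets 16 − 4 = 12; deviating to no inspection nets 10.
high-mileage: assigned no inspection, nets 10; deviating to the inspection nets 16 − 12 = 4.
Both types strictly prefer their assigned action; no profitable deviation.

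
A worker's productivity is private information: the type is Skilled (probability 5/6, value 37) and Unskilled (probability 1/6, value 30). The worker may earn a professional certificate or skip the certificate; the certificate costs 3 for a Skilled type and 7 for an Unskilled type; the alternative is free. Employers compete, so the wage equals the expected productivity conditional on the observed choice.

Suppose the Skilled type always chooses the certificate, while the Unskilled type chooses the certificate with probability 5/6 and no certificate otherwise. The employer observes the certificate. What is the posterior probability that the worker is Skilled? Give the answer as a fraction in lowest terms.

P(the certificate) = (5/6)·1 + (1/6)·(5/6) = 35/36.
By Bayes' rule, P(Skilled | the certificate) = (5/6) / (35/36) = 6/7.

6/7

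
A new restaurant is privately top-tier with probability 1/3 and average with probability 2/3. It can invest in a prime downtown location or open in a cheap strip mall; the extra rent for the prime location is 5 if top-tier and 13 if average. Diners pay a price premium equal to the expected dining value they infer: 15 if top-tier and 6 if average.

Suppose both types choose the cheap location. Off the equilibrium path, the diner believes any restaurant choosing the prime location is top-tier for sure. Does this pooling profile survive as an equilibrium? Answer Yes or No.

No

On path, the diner holds the prior and pays 1/3·15 + 2/3·6 = 9. Off path (the prime location), believing top-tier, it pays 15.
top-tier: the cheap location nets 9; the prime location nets 15 − 5 = 10. top-tier would deviate.
average: the cheap location nets 9; the prime location nets 15 − 13 = 2. average stays.
A type deviates, so pooling fails.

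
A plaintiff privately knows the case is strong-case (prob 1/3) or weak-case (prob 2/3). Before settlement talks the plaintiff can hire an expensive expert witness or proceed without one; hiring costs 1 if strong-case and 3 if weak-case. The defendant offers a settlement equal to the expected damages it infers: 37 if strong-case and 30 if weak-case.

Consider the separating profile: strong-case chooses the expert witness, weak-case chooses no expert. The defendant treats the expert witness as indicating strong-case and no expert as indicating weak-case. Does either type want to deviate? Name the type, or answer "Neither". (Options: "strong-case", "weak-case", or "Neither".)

The expert witness pays 37; no expert pays 30.
strong-case: assigned the expert witness, nets 37 − 1 = 36; deviating to no expert nets 30.
weak-case: assigned no expert, nets 30; deviating to the expert witness nets 37 − 3 = 34.
The weak-case type gains 4 by deviating.

weak-case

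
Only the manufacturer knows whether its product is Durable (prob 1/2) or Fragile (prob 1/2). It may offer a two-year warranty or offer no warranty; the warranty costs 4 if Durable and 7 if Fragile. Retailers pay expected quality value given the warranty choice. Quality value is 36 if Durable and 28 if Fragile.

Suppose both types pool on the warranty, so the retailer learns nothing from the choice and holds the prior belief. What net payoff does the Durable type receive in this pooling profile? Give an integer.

Pooled price = 1/2·36 + 1/2·28 = 32.
Durable pays cost 4 for the warranty, so net payoff = 32 − 4 = 28.

28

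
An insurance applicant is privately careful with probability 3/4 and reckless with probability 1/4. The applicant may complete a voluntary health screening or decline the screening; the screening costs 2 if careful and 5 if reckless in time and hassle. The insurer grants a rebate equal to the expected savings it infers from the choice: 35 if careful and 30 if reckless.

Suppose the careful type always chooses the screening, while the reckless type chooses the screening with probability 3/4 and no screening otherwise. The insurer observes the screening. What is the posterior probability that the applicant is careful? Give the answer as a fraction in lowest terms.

4/5

P(the screening) = (3/4)·1 + (1/4)·(3/4) = 15/16.
By Bayes' rule, P(careful | the screening) = (3/4) / (15/16) = 4/5.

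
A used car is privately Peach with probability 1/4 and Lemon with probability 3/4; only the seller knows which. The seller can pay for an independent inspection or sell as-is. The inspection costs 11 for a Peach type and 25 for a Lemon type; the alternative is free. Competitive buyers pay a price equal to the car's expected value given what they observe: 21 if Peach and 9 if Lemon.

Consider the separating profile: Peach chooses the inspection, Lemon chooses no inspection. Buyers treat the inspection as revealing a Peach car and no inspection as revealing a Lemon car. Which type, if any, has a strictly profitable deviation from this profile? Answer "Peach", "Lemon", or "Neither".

Neither

The inspection pays 21; no inspection pays 9.
Peach: assigned the inspection, nets 21 − 11 = 10; deviating to no inspection nets 9.
Lemon: assigned no inspection, nets 9; deviating to the inspection nets 21 − 25 = -4.
Both types strictly prefer their assigned action; no profitable deviation.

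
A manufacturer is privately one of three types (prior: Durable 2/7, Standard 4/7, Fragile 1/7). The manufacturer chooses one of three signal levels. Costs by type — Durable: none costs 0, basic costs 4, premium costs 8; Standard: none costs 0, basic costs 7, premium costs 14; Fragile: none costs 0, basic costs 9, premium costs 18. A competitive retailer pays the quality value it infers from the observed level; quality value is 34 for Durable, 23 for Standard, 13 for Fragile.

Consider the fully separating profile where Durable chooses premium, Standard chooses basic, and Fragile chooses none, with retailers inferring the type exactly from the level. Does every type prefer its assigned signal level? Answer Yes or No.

Separating prices: premium → 34, basic → 23, none → 13.
Durable (assigned premium): none: 13 − 0 = 13; basic: 23 − 4 = 19; premium: 34 − 8 = 26. Durable stays.
Standard (assigned basic): none: 13 − 0 = 13; basic: 23 − 7 = 16; premium: 34 − 14 = 20. Standard prefers premium.
Fragile (assigned none): none: 13 − 0 = 13; basic: 23 − 9 = 14; premium: 34 − 18 = 16. Fragile prefers premium.
At least one type deviates; the separating profile fails.

No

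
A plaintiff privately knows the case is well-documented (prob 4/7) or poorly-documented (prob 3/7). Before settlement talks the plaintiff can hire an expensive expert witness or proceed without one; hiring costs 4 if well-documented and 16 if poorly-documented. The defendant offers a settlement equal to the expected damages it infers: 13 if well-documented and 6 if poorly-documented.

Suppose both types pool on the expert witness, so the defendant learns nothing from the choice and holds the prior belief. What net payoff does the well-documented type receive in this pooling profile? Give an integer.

6

Pooled settlement = 4/7·13 + 3/7·6 = 10.
well-documented pays cost 4 for the expert witness, so net payoff = 10 − 4 = 6.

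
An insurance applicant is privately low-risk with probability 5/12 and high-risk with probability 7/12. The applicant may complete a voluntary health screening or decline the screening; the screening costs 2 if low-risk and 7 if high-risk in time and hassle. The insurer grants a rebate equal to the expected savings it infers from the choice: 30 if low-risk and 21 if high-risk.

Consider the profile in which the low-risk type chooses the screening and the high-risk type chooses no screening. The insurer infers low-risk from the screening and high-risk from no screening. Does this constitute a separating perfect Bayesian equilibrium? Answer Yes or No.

No

Under these beliefs, the screening earns rebate 30 and no screening earns rebate 21.
low-risk: the screening nets 30 − 2 = 28; no screening nets 21. low-risk prefers the screening.
high-risk: the screening nets 30 − 7 = 23; no screening nets 21. high-risk would deviate to the screening.
high-risk has a profitable deviation, so the profile is not an equilibrium.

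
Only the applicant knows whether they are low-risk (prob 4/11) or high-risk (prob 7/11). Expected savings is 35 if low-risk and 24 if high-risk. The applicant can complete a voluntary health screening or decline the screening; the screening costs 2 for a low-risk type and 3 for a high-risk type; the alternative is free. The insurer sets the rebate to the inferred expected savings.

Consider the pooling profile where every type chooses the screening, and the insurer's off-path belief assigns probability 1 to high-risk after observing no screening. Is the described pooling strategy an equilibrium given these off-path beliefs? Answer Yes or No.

On path, the insurer holds the prior and pays 4/11·35 + 7/11·24 = 28. Off path (no screening), believing high-risk, it pays 24.
low-risk: the screening nets 28 − 2 = 26; no screening nets 24. low-risk stays.
high-risk: the screening nets 28 − 3 = 25; no screening nets 24. high-risk stays.
No type deviates, so pooling is sustained.

Yes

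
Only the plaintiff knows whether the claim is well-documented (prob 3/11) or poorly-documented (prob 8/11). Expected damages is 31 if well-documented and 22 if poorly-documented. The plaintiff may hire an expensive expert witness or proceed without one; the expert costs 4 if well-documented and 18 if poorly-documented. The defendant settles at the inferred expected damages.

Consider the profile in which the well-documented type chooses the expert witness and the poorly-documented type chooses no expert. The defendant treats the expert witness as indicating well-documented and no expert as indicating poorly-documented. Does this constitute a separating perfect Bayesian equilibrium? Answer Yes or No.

Under these beliefs, the expert witness earns settlement 31 and no expert earns settlement 22.
well-documented: the expert witness nets 31 − 4 = 27; no expert nets 22. well-documented prefers the expert witness.
poorly-documented: the expert witness nets 31 − 18 = 13; no expert nets 22. poorly-documented prefers no expert.
Neither type deviates, so the separating profile is an equilibrium.

Yes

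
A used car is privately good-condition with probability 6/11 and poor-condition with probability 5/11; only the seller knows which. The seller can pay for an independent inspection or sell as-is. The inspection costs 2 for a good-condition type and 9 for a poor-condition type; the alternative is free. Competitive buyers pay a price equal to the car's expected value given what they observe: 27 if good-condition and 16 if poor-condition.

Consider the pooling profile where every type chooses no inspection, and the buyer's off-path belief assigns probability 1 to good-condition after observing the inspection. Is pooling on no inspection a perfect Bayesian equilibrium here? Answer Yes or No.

On path, the buyer holds the prior and pays 6/11·27 + 5/11·16 = 22. Off path (the inspection), believing good-condition, it pays 27.
good-condition: no inspection nets 22; the inspection nets 27 − 2 = 25. good-condition would deviate.
poor-condition: no inspection nets 22; the inspection nets 27 − 9 = 18. poor-condition stays.
A type deviates, so pooling fails.

No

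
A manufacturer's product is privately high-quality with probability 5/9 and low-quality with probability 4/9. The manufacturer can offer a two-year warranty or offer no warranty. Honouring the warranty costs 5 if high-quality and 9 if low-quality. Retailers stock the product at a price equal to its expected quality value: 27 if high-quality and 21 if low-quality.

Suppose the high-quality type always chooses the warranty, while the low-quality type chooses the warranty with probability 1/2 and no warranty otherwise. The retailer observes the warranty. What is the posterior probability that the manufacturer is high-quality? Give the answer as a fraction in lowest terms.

5/7

P(the warranty) = (5/9)·1 + (4/9)·(1/2) = 7/9.
By Bayes' rule, P(high-quality | the warranty) = (5/9) / (7/9) = 5/7.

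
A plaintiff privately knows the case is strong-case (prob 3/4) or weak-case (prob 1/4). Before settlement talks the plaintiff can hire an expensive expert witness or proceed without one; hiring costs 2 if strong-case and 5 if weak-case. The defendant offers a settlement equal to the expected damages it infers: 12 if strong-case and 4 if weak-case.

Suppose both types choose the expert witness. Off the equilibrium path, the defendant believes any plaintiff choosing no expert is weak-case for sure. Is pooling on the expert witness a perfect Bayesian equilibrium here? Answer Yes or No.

On path, the defendant holds the prior and pays 3/4·12 + 1/4·4 = 10. Off path (no expert), believing weak-case, it pays 4.
strong-case: the expert witness nets 10 − 2 = 8; no expert nets 4. strong-case stays.
weak-case: the expert witness nets 10 − 5 = 5; no expert nets 4. weak-case stays.
No type deviates, so pooling is sustained.

Yes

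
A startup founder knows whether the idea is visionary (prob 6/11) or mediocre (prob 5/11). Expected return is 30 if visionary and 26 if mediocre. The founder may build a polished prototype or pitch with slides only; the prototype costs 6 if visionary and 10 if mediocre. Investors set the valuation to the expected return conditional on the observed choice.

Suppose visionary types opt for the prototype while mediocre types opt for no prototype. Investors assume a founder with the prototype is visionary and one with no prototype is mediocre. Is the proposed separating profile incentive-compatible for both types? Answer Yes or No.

Under these beliefs, the prototype earns valuation 30 and no prototype earns valuation 26.
visionary: the prototype nets 30 − 6 = 24; no prototype nets 26. visionary would deviate to no prototype.
mediocre: the prototype nets 30 − 10 = 20; no prototype nets 26. mediocre prefers no prototype.
visionary has a profitable deviation, so the profile is not an equilibrium.

No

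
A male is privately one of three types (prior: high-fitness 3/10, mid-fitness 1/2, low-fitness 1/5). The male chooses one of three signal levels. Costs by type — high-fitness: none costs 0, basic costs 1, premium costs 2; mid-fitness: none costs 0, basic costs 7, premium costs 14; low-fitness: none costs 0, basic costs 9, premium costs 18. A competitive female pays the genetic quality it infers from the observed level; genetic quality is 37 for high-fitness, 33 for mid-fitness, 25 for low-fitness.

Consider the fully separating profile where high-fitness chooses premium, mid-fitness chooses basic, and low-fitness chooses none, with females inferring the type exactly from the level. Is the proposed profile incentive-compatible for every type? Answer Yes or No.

Separating mating payoffs: premium → 37, basic → 33, none → 25.
high-fitness (assigned premium): none: 25 − 0 = 25; basic: 33 − 1 = 32; premium: 37 − 2 = 35. high-fitness stays.
mid-fitness (assigned basic): none: 25 − 0 = 25; basic: 33 − 7 = 26; premium: 37 − 14 = 23. mid-fitness stays.
low-fitness (assigned none): none: 25 − 0 = 25; basic: 33 − 9 = 24; premium: 37 − 18 = 19. low-fitness stays.
Every type prefers its assigned level; separation holds.

Yes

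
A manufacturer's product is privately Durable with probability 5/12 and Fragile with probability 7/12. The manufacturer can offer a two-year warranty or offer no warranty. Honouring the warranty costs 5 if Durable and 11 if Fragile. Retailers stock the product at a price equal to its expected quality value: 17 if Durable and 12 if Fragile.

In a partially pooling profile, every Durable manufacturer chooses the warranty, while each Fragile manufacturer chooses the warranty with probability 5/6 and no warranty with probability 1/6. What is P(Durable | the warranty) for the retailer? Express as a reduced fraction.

P(the warranty) = (5/12)·1 + (7/12)·(5/6) = 65/72.
By Bayes' rule, P(Durable | the warranty) = (5/12) / (65/72) = 6/13.

6/13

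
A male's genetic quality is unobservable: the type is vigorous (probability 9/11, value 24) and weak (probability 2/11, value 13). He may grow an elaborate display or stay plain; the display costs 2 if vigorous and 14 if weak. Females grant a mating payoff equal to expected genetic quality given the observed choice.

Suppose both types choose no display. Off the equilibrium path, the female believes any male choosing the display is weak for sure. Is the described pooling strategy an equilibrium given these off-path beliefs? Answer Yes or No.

On path, the female holds the prior and pays 9/11·24 + 2/11·13 = 22. Off path (the display), believing weak, it pays 13.
vigorous: no display nets 22; the display nets 13 − 2 = 11. vigorous stays.
weak: no display nets 22; the display nets 13 − 14 = -1. weak stays.
No type deviates, so pooling is sustained.

Yes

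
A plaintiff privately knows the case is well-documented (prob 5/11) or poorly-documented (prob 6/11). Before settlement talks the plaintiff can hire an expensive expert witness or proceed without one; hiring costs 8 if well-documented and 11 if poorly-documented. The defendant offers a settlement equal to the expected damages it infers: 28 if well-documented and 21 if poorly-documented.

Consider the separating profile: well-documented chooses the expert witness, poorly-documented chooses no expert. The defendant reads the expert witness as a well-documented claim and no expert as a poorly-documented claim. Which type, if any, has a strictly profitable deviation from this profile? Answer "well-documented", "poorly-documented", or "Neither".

The expert witness pays 28; no expert pays 21.
well-documented: assigned the expert witness, nets 28 − 8 = 20; deviating to no expert nets 21.
poorly-documented: assigned no expert, nets 21; deviating to the expert witness nets 28 − 11 = 17.
The well-documented type gains 1 by deviating.

well-documented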